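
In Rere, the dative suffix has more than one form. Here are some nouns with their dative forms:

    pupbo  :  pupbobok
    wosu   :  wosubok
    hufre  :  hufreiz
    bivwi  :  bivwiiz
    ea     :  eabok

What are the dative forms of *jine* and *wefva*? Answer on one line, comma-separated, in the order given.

jineiz, wefvabok

Looking at the last vowel of each stem: -iz when the last vowel of the stem is a front vowel (*hufre*, *bivwi*); -bok when the last vowel of the stem is a back vowel (*pupbo*, *wosu*, *ea*).
*jine* — last vowel /e/ (a front vowel) → -iz → *jineiz*.
Since the last vowel of *wefva* is /a/ (a back vowel), it takes -bok, giving *wefvabok*.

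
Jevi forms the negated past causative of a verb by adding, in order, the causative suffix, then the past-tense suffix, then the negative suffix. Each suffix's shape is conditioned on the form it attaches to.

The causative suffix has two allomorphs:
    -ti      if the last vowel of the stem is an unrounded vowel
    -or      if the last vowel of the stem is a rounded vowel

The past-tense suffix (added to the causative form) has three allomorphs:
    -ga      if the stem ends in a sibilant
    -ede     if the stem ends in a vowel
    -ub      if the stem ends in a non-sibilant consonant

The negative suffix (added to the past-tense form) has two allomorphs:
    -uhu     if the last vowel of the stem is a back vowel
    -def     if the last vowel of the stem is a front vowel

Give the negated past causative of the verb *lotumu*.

lotumuorubuhu

Since the last vowel of *lotumu* is /u/ (a rounded vowel), it takes -or, giving *lotumuor*.
The final sound of the causative form *lotumuor* is /r/, which is a non-sibilant consonant, so the past-tense suffix is -ub, giving *lotumuorub*.
The past-tense form *lotumuorub* — last vowel /u/ (a back vowel) → -uhu → *lotumuorubuhu*.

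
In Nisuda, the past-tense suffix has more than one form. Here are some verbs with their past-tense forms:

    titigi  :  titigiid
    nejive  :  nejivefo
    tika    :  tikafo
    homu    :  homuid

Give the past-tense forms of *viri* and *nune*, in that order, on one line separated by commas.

viriid, nunefo

The pattern is height harmony: -id when the last vowel of the stem is a high vowel (*titigi*, *homu*); -fo when the last vowel of the stem is a non-high vowel (*nejive*, *tika*).
The last vowel of *viri* is /i/, which is a high vowel, so the suffix is -id, giving *viriid*.
*nune* — last vowel /e/ (a non-high vowel) → -fo → *nunefo*.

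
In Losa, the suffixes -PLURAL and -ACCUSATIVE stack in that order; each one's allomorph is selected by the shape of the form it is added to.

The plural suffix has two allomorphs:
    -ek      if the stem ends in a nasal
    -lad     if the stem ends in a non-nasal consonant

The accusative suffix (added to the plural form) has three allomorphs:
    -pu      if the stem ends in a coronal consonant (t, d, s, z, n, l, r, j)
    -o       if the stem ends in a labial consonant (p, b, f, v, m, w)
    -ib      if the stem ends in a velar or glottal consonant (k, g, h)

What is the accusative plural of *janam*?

janamekib

*janam*: final consonant = /m/, a nasal → -ek → *janamek*.
The plural form *janamek*: final consonant = /k/, velar/glottal → -ib → *janamekib*.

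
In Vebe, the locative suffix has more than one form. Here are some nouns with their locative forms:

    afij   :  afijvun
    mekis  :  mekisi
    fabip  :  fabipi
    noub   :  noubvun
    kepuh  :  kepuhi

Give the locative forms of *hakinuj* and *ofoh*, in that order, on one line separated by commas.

hakinujvun, ofohi

Looking at the final consonant of each stem: -i when the stem ends in a voiceless consonant (*mekis*, *fabip*, *kepuh*); -vun when the stem ends in a voiced consonant (*afij*, *noub*).
*hakinuj*: final consonant = /j/, voiced → -vun → *hakinujvun*.
*ofoh* — final consonant /h/ (voiceless) → -i → *ofohi*.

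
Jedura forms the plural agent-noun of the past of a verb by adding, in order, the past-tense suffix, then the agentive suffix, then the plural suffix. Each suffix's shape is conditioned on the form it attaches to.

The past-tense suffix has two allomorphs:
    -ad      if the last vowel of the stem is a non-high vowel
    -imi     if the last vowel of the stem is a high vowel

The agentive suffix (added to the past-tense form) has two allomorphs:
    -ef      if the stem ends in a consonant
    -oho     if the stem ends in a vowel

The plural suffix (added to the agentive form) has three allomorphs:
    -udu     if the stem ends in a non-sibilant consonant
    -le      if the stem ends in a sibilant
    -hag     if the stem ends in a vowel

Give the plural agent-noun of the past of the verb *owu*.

owuimiohohag

*owu* — last vowel /u/ (a high vowel) → -imi → *owuimi*.
The past-tense form *owuimi* — final sound /i/ (a vowel) → -oho → *owuimioho*.
The final sound of the agentive form *owuimioho* is /o/, which is a vowel, so the plural suffix is -hag, giving *owuimiohohag*.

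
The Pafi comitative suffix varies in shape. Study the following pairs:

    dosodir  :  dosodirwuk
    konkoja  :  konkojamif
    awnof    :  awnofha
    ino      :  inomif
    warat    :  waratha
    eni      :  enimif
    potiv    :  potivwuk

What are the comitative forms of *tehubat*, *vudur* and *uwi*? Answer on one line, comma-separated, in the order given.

tehubatha, vudurwuk, uwimif

The alternation tracks the final sound of the stem — -ha when the stem ends in a voiceless consonant (*awnof*, *warat*); -wuk when the stem ends in a voiced consonant (*dosodir*, *potiv*); -mif when the stem ends in a vowel (*konkoja*, *ino*, *eni*).
*tehubat* — final sound /t/ (a voiceless consonant) → -ha → *tehubatha*.
*vudur* — final sound /r/ (a voiced consonant) → -wuk → *vudurwuk*.
The final sound of *uwi* is /i/, which is a vowel, so the suffix is -mif, giving *uwimif*.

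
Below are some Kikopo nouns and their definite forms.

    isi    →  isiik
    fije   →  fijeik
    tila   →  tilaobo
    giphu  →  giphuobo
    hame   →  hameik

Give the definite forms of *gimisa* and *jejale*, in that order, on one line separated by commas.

The suffix is conditioned by the last vowel: -ik when the last vowel of the stem is a front vowel (*isi*, *fije*, *hame*); -obo when the last vowel of the stem is a back vowel (*tila*, *giphu*).
*gimisa*: last vowel = /a/, a back vowel → -obo → *gimisaobo*.
*jejale*: last vowel = /e/, a front vowel → -ik → *jejaleik*.

gimisaobo, jejaleik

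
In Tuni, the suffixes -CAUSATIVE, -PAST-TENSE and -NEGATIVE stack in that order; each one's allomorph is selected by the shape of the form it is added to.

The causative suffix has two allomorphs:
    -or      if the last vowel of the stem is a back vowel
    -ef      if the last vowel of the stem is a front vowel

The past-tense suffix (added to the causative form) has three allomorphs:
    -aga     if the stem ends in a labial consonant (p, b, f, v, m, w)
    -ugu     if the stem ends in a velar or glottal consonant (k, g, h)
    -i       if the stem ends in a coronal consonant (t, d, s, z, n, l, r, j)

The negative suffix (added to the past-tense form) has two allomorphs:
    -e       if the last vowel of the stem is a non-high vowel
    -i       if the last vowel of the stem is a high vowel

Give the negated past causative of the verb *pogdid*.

pogdidefagae

Since the last vowel of *pogdid* is /i/ (a front vowel), it takes -ef, giving *pogdidef*.
The causative form *pogdidef* — final consonant /f/ (labial) → -aga → *pogdidefaga*.
The last vowel of the past-tense form *pogdidefaga* is /a/, which is a non-high vowel, so the negative suffix is -e, giving *pogdidefagae*.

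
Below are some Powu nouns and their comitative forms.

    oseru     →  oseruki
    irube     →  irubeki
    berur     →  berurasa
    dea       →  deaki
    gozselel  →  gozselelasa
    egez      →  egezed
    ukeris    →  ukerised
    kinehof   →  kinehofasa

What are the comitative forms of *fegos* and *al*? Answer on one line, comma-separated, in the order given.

fegosed, alasa

The alternation tracks the final sound of the stem — -ed when the stem ends in a sibilant (*egez*, *ukeris*); -asa when the stem ends in a non-sibilant consonant (*berur*, *gozselel*, *kinehof*); -ki when the stem ends in a vowel (*oseru*, *irube*, *dea*).
Since the final sound of *fegos* is /s/ (a sibilant), it takes -ed, giving *fegosed*.
The final sound of *al* is /l/, which is a non-sibilant consonant, so the suffix is -asa, giving *alasa*.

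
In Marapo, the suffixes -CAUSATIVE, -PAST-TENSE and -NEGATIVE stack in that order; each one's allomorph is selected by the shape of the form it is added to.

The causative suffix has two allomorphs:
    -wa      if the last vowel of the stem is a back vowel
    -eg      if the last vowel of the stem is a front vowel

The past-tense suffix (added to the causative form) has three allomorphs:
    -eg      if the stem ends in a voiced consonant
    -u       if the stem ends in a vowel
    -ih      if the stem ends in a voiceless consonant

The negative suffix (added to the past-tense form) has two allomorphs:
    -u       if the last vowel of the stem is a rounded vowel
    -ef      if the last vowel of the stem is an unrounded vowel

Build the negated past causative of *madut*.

*madut* — last vowel /u/ (a back vowel) → -wa → *madutwa*.
The final sound of the causative form *madutwa* is /a/, which is a vowel, so the past-tense suffix is -u, giving *madutwau*.
The last vowel of the past-tense form *madutwau* is /u/, which is a rounded vowel, so the negative suffix is -u, giving *madutwauu*.

madutwauu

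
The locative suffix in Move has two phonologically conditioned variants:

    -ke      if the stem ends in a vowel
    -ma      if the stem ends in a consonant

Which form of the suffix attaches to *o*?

-ke

*o* — final sound /o/ (a vowel) → -ke.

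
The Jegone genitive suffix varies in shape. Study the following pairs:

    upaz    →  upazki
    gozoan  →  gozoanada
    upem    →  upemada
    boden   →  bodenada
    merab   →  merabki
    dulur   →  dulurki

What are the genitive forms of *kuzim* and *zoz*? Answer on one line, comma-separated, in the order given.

kuzimada, zozki

The alternation tracks the final consonant of the stem — -ada when the stem ends in a nasal (*gozoan*, *upem*, *boden*); -ki when the stem ends in a non-nasal consonant (*upaz*, *merab*, *dulur*).
*kuzim* — final consonant /m/ (a nasal) → -ada → *kuzimada*.
*zoz* — final consonant /z/ (non-nasal) → -ki → *zozki*.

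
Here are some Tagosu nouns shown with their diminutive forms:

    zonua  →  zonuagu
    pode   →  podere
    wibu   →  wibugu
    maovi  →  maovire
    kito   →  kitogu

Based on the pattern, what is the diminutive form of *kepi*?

kepire

The suffix is conditioned by the last vowel: -re when the last vowel of the stem is a front vowel (*pode*, *maovi*); -gu when the last vowel of the stem is a back vowel (*zonua*, *wibu*, *kito*).
Since the last vowel of *kepi* is /i/ (a front vowel), it takes -re, giving *kepire*.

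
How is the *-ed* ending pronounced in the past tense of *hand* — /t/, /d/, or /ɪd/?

The stem *hand* ends in /t/ or /d/.
The -ed suffix is realized as /ɪd/ after /t, d/; as /t/ after other voiceless consonants; and as /d/ after other voiced sounds.
So -ed on *hand* is pronounced /ɪd/.

/ɪd/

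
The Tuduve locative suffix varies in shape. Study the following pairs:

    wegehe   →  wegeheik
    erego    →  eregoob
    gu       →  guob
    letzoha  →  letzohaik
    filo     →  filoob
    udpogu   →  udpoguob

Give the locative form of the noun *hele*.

The pattern is rounding harmony: -ob when the last vowel of the stem is a rounded vowel (*erego*, *gu*, *filo*, *udpogu*); -ik when the last vowel of the stem is an unrounded vowel (*wegehe*, *letzoha*).
Since the last vowel of *hele* is /e/ (an unrounded vowel), it takes -ik, giving *heleik*.

heleik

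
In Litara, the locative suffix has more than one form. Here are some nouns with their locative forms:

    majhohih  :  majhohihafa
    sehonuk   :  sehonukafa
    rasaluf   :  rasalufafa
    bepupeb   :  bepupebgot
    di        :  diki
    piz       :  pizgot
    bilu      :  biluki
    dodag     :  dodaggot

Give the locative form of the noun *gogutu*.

gogutuki

Looking at the final sound of each stem: -afa when the stem ends in a voiceless consonant (*majhohih*, *sehonuk*, *rasaluf*); -got when the stem ends in a voiced consonant (*bepupeb*, *piz*, *dodag*); -ki when the stem ends in a vowel (*di*, *bilu*).
*gogutu* — final sound /u/ (a vowel) → -ki → *gogutuki*.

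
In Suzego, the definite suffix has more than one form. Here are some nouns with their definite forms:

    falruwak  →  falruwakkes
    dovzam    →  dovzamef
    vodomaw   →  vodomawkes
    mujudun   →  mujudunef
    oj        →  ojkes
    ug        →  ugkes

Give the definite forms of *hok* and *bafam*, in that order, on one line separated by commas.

hokkes, bafamef

The alternation tracks the final consonant of the stem — -ef when the stem ends in a nasal (*dovzam*, *mujudun*); -kes when the stem ends in a non-nasal consonant (*falruwak*, *vodomaw*, *oj*, *ug*).
The final consonant of *hok* is /k/, which is non-nasal, so the suffix is -kes, giving *hokkes*.
*bafam*: final consonant = /m/, a nasal → -ef → *bafamef*.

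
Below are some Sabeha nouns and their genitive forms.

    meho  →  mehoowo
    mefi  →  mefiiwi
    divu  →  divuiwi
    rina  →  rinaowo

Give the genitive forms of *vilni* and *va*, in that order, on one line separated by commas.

vilniiwi, vaowo

The alternation tracks the last vowel of the stem — -iwi when the last vowel of the stem is a high vowel (*mefi*, *divu*); -owo when the last vowel of the stem is a non-high vowel (*meho*, *rina*).
*vilni*: last vowel = /i/, a high vowel → -iwi → *vilniiwi*.
Since the last vowel of *va* is /a/ (a non-high vowel), it takes -owo, giving *vaowo*.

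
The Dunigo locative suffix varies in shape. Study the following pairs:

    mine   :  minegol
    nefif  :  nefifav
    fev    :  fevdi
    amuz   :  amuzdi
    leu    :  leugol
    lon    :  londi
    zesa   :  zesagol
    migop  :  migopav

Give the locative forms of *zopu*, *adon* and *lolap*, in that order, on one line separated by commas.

The alternation tracks the final sound of the stem — -av when the stem ends in a voiceless consonant (*nefif*, *migop*); -di when the stem ends in a voiced consonant (*fev*, *amuz*, *lon*); -gol when the stem ends in a vowel (*mine*, *leu*, *zesa*).
*zopu* — final sound /u/ (a vowel) → -gol → *zopugol*.
*adon* — final sound /n/ (a voiced consonant) → -di → *adondi*.
Since the final sound of *lolap* is /p/ (a voiceless consonant), it takes -av, giving *lolapav*.

zopugol, adondi, lolapav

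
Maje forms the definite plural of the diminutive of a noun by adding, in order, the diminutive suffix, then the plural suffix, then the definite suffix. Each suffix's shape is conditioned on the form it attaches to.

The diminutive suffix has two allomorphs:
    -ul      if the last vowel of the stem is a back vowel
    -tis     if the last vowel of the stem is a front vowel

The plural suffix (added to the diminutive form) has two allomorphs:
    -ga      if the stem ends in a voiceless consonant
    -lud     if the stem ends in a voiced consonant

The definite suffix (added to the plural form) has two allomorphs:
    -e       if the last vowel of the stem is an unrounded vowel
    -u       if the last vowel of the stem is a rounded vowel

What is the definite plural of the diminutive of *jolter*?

Since the last vowel of *jolter* is /e/ (a front vowel), it takes -tis, giving *joltertis*.
The diminutive form *joltertis*: final consonant = /s/, voiceless → -ga → *joltertisga*.
Since the last vowel of the plural form *joltertisga* is /a/ (an unrounded vowel), it takes -e, giving *joltertisgae*.

joltertisgae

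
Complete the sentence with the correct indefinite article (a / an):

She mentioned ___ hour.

an

The indefinite article is chosen by the initial *sound* of the following word, not its spelling.
*hour* begins with the sound /aʊ/ (silent h) — a vowel sound.
So the article is *an*: She mentioned an hour.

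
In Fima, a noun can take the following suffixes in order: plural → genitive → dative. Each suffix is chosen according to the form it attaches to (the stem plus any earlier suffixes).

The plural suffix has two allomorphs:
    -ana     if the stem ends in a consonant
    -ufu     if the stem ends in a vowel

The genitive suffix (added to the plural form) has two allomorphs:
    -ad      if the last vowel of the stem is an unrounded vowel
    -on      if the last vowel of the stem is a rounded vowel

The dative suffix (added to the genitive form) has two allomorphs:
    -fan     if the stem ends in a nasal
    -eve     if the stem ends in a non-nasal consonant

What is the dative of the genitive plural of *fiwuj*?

fiwujanaadeve

The final sound of *fiwuj* is /j/, which is a consonant, so the plural suffix is -ana, giving *fiwujana*.
The plural form *fiwujana*: last vowel = /a/, an unrounded vowel → -ad → *fiwujanaad*.
The genitive form *fiwujanaad* — final consonant /d/ (non-nasal) → -eve → *fiwujanaadeve*.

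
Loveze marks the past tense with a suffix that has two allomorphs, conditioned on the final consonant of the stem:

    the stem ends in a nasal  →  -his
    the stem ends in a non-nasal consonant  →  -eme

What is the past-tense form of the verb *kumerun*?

*kumerun*: final consonant = /n/, a nasal → -his → *kumerunhis*.

kumerunhis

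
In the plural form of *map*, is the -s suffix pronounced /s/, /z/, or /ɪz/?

/s/

The stem *map* ends in a voiceless non-sibilant consonant.
The plural suffix surfaces as /ɪz/ after sibilants, /s/ after other voiceless consonants, and /z/ after other voiced sounds.
So the plural -s on *map* is pronounced /s/.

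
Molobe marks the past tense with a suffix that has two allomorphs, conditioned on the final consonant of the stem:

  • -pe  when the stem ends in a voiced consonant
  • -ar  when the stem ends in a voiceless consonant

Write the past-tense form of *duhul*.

Since the final consonant of *duhul* is /l/ (voiced), it takes -pe, giving *duhulpe*.

duhulpe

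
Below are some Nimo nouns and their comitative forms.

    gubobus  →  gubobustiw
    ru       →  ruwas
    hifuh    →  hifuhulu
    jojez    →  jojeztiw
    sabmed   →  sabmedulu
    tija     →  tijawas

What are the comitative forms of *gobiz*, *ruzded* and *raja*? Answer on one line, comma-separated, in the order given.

The suffix is conditioned by the final sound: -tiw when the stem ends in a sibilant (*gubobus*, *jojez*); -ulu when the stem ends in a non-sibilant consonant (*hifuh*, *sabmed*); -was when the stem ends in a vowel (*ru*, *tija*).
The final sound of *gobiz* is /z/, which is a sibilant, so the suffix is -tiw, giving *gobiztiw*.
Since the final sound of *ruzded* is /d/ (a non-sibilant consonant), it takes -ulu, giving *ruzdedulu*.
The final sound of *raja* is /a/, which is a vowel, so the suffix is -was, giving *rajawas*.

gobiztiw, ruzdedulu, rajawas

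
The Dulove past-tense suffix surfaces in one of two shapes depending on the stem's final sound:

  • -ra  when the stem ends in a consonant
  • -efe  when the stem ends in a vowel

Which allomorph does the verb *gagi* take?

Since the final sound of *gagi* is /i/ (a vowel), it takes -efe.

-efe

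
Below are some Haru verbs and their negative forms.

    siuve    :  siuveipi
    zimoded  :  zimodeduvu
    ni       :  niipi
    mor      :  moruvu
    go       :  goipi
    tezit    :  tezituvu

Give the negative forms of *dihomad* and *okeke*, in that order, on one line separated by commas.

dihomaduvu, okekeipi

The pattern is consonant vs. vowel: -uvu when the stem ends in a consonant (*zimoded*, *mor*, *tezit*); -ipi when the stem ends in a vowel (*siuve*, *ni*, *go*).
*dihomad* — final sound /d/ (a consonant) → -uvu → *dihomaduvu*.
Since the final sound of *okeke* is /e/ (a vowel), it takes -ipi, giving *okekeipi*.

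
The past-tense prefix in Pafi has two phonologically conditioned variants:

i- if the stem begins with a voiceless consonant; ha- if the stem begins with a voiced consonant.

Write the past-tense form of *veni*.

haveni

*veni* — first consonant /v/ (voiced) → ha- → *haveni*.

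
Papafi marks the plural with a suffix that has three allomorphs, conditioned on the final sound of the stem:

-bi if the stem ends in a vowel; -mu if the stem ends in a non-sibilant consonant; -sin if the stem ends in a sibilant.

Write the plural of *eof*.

The final sound of *eof* is /f/, which is a non-sibilant consonant, so the suffix is -mu, giving *eofmu*.

eofmu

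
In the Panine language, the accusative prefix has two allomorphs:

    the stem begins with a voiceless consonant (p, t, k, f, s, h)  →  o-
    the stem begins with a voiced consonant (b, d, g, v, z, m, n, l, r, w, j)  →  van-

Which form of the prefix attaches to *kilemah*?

*kilemah*: first consonant = /k/, voiceless → o-.

o-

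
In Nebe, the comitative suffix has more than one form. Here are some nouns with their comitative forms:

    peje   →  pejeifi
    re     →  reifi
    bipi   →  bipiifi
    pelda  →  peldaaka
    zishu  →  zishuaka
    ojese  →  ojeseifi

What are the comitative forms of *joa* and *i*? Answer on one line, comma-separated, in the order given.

joaaka, iifi

Looking at the last vowel of each stem: -ifi when the last vowel of the stem is a front vowel (*peje*, *re*, *bipi*, *ojese*); -aka when the last vowel of the stem is a back vowel (*pelda*, *zishu*).
*joa*: last vowel = /a/, a back vowel → -aka → *joaaka*.
*i* — last vowel /i/ (a front vowel) → -ifi → *iifi*.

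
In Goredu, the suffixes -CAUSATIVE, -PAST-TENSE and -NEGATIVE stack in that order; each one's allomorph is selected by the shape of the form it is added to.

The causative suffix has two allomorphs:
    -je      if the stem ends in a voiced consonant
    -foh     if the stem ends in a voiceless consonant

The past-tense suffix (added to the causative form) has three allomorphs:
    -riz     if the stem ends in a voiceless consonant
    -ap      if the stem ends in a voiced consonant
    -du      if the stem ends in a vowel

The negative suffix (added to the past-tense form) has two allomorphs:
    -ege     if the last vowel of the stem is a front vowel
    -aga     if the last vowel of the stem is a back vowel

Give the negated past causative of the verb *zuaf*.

zuaffohrizege

*zuaf*: final consonant = /f/, voiceless → -foh → *zuaffoh*.
Since the final sound of the causative form *zuaffoh* is /h/ (a voiceless consonant), it takes -riz, giving *zuaffohriz*.
The last vowel of the past-tense form *zuaffohriz* is /i/, which is a front vowel, so the negative suffix is -ege, giving *zuaffohrizege*.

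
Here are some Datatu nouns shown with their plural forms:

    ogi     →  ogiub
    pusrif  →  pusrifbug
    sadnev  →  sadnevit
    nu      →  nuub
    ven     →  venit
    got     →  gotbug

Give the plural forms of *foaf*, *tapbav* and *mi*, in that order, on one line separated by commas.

foafbug, tapbavit, miub

Looking at the final sound of each stem: -bug when the stem ends in a voiceless consonant (*pusrif*, *got*); -it when the stem ends in a voiced consonant (*sadnev*, *ven*); -ub when the stem ends in a vowel (*ogi*, *nu*).
*foaf* — final sound /f/ (a voiceless consonant) → -bug → *foafbug*.
*tapbav*: final sound = /v/, a voiced consonant → -it → *tapbavit*.
Since the final sound of *mi* is /i/ (a vowel), it takes -ub, giving *miub*.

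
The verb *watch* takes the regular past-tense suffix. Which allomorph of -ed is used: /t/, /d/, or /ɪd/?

The stem *watch* ends in a voiceless consonant other than /t/.
The -ed suffix is realized as /ɪd/ after /t, d/; as /t/ after other voiceless consonants; and as /d/ after other voiced sounds.
So -ed on *watch* is pronounced /t/.

/t/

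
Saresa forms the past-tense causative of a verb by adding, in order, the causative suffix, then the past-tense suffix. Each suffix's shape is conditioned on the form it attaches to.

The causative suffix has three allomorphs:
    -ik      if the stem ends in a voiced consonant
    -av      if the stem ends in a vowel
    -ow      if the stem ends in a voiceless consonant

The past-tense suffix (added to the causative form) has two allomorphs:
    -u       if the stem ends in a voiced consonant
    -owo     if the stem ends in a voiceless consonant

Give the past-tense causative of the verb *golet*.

*golet*: final sound = /t/, a voiceless consonant → -ow → *goletow*.
The causative form *goletow* — final consonant /w/ (voiced) → -u → *goletowu*.

goletowu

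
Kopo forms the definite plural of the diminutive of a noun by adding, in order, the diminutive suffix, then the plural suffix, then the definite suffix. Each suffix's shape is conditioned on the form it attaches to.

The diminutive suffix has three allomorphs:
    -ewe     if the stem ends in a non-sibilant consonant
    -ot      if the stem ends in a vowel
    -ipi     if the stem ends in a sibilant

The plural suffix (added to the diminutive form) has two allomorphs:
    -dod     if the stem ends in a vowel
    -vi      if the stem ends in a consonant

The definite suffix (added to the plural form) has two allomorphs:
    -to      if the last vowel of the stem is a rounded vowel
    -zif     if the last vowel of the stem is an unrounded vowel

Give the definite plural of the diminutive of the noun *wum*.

wumewedodto

*wum*: final sound = /m/, a non-sibilant consonant → -ewe → *wumewe*.
Since the final sound of the diminutive form *wumewe* is /e/ (a vowel), it takes -dod, giving *wumewedod*.
The last vowel of the plural form *wumewedod* is /o/, which is a rounded vowel, so the definite suffix is -to, giving *wumewedodto*.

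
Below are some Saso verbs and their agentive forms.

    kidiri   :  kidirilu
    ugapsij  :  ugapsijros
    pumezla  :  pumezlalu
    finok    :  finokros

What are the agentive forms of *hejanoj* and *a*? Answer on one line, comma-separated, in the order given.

hejanojros, alu

The alternation tracks the final sound of the stem — -ros when the stem ends in a consonant (*ugapsij*, *finok*); -lu when the stem ends in a vowel (*kidiri*, *pumezla*).
*hejanoj*: final sound = /j/, a consonant → -ros → *hejanojros*.
Since the final sound of *a* is /a/ (a vowel), it takes -lu, giving *alu*.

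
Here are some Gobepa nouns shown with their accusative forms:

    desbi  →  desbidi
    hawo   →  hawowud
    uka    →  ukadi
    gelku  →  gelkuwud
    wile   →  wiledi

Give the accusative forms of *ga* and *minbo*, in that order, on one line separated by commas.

gadi, minbowud

The alternation tracks the last vowel of the stem — -wud when the last vowel of the stem is a rounded vowel (*hawo*, *gelku*); -di when the last vowel of the stem is an unrounded vowel (*desbi*, *uka*, *wile*).
*ga* — last vowel /a/ (an unrounded vowel) → -di → *gadi*.
*minbo*: last vowel = /o/, a rounded vowel → -wud → *minbowud*.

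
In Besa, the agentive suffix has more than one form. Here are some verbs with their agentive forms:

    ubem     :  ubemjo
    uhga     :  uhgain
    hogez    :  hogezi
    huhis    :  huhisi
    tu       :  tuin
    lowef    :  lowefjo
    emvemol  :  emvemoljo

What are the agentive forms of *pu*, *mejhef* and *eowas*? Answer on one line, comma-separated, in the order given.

The pattern is sibilance of the final sound: -i when the stem ends in a sibilant (*hogez*, *huhis*); -jo when the stem ends in a non-sibilant consonant (*ubem*, *lowef*, *emvemol*); -in when the stem ends in a vowel (*uhga*, *tu*).
The final sound of *pu* is /u/, which is a vowel, so the suffix is -in, giving *puin*.
*mejhef* — final sound /f/ (a non-sibilant consonant) → -jo → *mejhefjo*.
*eowas* — final sound /s/ (a sibilant) → -i → *eowasi*.

puin, mejhefjo, eowasi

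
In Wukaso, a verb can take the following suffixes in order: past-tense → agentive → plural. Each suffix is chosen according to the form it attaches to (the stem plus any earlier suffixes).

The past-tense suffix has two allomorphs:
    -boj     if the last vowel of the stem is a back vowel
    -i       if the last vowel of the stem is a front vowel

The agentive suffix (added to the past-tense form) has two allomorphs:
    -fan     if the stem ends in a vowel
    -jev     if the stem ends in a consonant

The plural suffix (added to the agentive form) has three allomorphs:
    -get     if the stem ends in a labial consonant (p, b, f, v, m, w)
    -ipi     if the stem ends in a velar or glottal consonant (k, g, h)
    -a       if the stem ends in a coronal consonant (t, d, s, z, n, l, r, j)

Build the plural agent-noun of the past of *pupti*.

The last vowel of *pupti* is /i/, which is a front vowel, so the past-tense suffix is -i, giving *puptii*.
Since the final sound of the past-tense form *puptii* is /i/ (a vowel), it takes -fan, giving *puptiifan*.
Since the final consonant of the agentive form *puptiifan* is /n/ (coronal), it takes -a, giving *puptiifana*.

puptiifana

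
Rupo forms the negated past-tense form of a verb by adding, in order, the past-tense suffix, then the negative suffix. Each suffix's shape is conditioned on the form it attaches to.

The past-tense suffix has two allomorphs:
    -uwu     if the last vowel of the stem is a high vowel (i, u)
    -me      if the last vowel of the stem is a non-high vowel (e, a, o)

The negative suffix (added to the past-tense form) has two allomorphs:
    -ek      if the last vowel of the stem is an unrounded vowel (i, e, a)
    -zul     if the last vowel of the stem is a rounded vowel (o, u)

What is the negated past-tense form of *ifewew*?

ifewewmeek

*ifewew*: last vowel = /e/, a non-high vowel → -me → *ifewewme*.
The past-tense form *ifewewme* — last vowel /e/ (an unrounded vowel) → -ek → *ifewewmeek*.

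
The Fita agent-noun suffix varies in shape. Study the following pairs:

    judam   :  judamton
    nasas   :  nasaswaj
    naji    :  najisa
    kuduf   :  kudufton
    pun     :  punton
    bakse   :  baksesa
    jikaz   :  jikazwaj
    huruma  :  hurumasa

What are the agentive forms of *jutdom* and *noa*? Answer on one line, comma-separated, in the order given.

jutdomton, noasa

The pattern is sibilance of the final sound: -waj when the stem ends in a sibilant (*nasas*, *jikaz*); -ton when the stem ends in a non-sibilant consonant (*judam*, *kuduf*, *pun*); -sa when the stem ends in a vowel (*naji*, *bakse*, *huruma*).
The final sound of *jutdom* is /m/, which is a non-sibilant consonant, so the suffix is -ton, giving *jutdomton*.
The final sound of *noa* is /a/, which is a vowel, so the suffix is -sa, giving *noasa*.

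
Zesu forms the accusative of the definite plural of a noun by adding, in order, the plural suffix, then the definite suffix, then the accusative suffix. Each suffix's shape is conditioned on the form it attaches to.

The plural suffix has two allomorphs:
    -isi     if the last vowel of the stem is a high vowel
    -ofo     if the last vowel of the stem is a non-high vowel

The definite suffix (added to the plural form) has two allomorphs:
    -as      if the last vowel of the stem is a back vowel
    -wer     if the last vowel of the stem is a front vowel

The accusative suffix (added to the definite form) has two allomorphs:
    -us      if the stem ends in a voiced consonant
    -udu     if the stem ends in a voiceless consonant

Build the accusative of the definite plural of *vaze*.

vazeofoasudu

*vaze* — last vowel /e/ (a non-high vowel) → -ofo → *vazeofo*.
The plural form *vazeofo* — last vowel /o/ (a back vowel) → -as → *vazeofoas*.
The final consonant of the definite form *vazeofoas* is /s/, which is voiceless, so the accusative suffix is -udu, giving *vazeofoasudu*.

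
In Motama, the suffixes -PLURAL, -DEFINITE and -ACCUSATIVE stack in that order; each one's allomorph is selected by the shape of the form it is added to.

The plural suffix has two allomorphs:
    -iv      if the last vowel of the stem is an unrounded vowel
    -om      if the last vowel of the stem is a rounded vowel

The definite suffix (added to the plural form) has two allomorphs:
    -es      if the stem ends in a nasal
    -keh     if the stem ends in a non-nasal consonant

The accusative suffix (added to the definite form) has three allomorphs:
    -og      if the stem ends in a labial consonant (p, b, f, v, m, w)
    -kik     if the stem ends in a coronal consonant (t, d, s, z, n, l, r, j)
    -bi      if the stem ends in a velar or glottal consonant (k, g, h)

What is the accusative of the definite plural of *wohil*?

wohilivkehbi

The last vowel of *wohil* is /i/, which is an unrounded vowel, so the plural suffix is -iv, giving *wohiliv*.
Since the final consonant of the plural form *wohiliv* is /v/ (non-nasal), it takes -keh, giving *wohilivkeh*.
Since the final consonant of the definite form *wohilivkeh* is /h/ (velar/glottal), it takes -bi, giving *wohilivkehbi*.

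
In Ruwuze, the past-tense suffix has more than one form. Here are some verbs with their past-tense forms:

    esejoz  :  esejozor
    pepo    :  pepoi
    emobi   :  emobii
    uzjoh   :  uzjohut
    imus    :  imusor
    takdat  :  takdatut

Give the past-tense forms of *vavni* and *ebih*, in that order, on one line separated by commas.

vavnii, ebihut

The suffix is conditioned by the final sound: -or when the stem ends in a sibilant (*esejoz*, *imus*); -ut when the stem ends in a non-sibilant consonant (*uzjoh*, *takdat*); -i when the stem ends in a vowel (*pepo*, *emobi*).
*vavni* — final sound /i/ (a vowel) → -i → *vavnii*.
The final sound of *ebih* is /h/, which is a non-sibilant consonant, so the suffix is -ut, giving *ebihut*.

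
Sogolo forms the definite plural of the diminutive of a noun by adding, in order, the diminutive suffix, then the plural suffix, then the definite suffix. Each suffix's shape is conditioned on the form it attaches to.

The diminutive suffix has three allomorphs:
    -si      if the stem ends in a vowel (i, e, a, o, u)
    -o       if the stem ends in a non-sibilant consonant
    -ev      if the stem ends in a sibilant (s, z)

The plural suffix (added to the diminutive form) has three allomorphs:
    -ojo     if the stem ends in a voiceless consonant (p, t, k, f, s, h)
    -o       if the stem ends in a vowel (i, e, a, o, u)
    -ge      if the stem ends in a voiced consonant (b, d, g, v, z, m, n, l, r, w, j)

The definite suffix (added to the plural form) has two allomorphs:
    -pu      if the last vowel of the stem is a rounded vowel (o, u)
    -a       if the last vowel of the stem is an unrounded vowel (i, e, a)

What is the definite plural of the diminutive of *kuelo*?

kuelosiopu

Since the final sound of *kuelo* is /o/ (a vowel), it takes -si, giving *kuelosi*.
The final sound of the diminutive form *kuelosi* is /i/, which is a vowel, so the plural suffix is -o, giving *kuelosio*.
The plural form *kuelosio*: last vowel = /o/, a rounded vowel → -pu → *kuelosiopu*.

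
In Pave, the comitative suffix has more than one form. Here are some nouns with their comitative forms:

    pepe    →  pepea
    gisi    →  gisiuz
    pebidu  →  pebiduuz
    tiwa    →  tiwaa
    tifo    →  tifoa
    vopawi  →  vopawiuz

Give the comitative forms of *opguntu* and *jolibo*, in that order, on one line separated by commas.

The suffix is conditioned by the last vowel: -uz when the last vowel of the stem is a high vowel (*gisi*, *pebidu*, *vopawi*); -a when the last vowel of the stem is a non-high vowel (*pepe*, *tiwa*, *tifo*).
*opguntu*: last vowel = /u/, a high vowel → -uz → *opguntuuz*.
Since the last vowel of *jolibo* is /o/ (a non-high vowel), it takes -a, giving *joliboa*.

opguntuuz, joliboa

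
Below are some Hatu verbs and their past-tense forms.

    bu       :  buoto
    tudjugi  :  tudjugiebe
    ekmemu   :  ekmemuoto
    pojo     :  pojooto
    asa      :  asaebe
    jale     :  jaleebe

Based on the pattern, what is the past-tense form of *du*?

The suffix is conditioned by the last vowel: -oto when the last vowel of the stem is a rounded vowel (*bu*, *ekmemu*, *pojo*); -ebe when the last vowel of the stem is an unrounded vowel (*tudjugi*, *asa*, *jale*).
Since the last vowel of *du* is /u/ (a rounded vowel), it takes -oto, giving *duoto*.

duoto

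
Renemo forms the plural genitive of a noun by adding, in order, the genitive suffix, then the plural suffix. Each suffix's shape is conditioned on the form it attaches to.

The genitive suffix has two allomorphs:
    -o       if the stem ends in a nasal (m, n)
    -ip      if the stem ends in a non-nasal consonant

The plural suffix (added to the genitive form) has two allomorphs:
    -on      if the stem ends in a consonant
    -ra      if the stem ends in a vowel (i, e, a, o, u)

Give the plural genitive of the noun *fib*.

fibipon

Since the final consonant of *fib* is /b/ (non-nasal), it takes -ip, giving *fibip*.
The genitive form *fibip*: final sound = /p/, a consonant → -on → *fibipon*.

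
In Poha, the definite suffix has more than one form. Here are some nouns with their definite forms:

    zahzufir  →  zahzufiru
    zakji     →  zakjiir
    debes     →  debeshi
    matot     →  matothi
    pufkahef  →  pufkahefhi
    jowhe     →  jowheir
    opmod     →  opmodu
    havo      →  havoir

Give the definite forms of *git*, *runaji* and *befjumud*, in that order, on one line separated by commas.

githi, runajiir, befjumudu

The pattern is voicing of the final sound: -hi when the stem ends in a voiceless consonant (*debes*, *matot*, *pufkahef*); -u when the stem ends in a voiced consonant (*zahzufir*, *opmod*); -ir when the stem ends in a vowel (*zakji*, *jowhe*, *havo*).
*git* — final sound /t/ (a voiceless consonant) → -hi → *githi*.
*runaji* — final sound /i/ (a vowel) → -ir → *runajiir*.
*befjumud* — final sound /d/ (a voiced consonant) → -u → *befjumudu*.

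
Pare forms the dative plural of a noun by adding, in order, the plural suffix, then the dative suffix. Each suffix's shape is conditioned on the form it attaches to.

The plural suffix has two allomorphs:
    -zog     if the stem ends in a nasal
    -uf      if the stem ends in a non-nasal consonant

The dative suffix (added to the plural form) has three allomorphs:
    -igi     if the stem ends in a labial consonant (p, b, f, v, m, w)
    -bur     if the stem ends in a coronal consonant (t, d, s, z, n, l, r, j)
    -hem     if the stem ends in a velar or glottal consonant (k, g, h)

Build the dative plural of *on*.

onzoghem

*on*: final consonant = /n/, a nasal → -zog → *onzog*.
The plural form *onzog*: final consonant = /g/, velar/glottal → -hem → *onzoghem*.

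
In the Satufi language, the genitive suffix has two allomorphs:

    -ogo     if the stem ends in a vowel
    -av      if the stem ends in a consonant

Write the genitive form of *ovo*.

Since the final sound of *ovo* is /o/ (a vowel), it takes -ogo, giving *ovoogo*.

ovoogo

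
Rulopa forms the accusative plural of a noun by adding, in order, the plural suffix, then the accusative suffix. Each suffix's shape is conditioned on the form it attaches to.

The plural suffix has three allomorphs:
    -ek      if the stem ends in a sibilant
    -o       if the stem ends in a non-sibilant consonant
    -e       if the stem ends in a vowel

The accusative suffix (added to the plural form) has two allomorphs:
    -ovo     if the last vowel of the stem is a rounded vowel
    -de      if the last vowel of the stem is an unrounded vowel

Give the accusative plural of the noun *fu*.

fuede

*fu*: final sound = /u/, a vowel → -e → *fue*.
The plural form *fue*: last vowel = /e/, an unrounded vowel → -de → *fuede*.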